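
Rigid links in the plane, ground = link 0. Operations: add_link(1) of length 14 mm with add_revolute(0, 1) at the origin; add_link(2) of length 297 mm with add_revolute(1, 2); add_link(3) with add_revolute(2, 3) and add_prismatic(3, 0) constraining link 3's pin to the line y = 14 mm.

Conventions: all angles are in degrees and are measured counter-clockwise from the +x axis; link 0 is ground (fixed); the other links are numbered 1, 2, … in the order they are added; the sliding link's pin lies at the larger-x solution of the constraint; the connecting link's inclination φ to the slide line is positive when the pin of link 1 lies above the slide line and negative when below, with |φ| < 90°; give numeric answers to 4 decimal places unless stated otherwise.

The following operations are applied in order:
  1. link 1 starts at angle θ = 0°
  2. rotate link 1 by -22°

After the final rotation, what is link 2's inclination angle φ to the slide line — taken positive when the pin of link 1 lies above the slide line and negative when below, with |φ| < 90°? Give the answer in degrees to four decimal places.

geometry: r = 14 mm, L = 297 mm, e = 14 mm; θ starts at 0°
rotate link 1 by -22°: θ ← 0° -22° = -22°
h = r sin θ − e = -5.244492 − 14 = -19.244492
sin φ = h / L = -19.244492 / 297 = -0.06479627
φ = arcsin(-0.06479627) = -3.715156°

-3.7152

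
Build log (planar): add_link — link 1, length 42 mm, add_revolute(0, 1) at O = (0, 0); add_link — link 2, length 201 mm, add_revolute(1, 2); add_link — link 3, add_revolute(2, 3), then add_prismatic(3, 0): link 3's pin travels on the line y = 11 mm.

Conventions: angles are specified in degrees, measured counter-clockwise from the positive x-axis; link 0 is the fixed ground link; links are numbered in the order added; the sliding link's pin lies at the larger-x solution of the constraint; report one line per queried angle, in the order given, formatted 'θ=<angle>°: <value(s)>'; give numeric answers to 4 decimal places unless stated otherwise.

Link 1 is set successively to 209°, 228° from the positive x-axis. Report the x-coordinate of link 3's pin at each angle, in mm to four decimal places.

geometry: r = 42 mm, L = 201 mm, e = 11 mm
θ=209°: crank pin P = (r cos θ, r sin θ) = (-36.734028, -20.362004)
θ=209°: h = r sin θ − e = -20.362004 − 11 = -31.362004
θ=209°: x = r cos θ + √(L² − h²) = -36.734028 + 198.538220 = 161.804192
θ=228°: crank pin P = (r cos θ, r sin θ) = (-28.103485, -31.212083)
θ=228°: h = r sin θ − e = -31.212083 − 11 = -42.212083
θ=228°: x = r cos θ + √(L² − h²) = -28.103485 + 196.517531 = 168.414046

θ=209°: 161.8042
θ=228°: 168.4140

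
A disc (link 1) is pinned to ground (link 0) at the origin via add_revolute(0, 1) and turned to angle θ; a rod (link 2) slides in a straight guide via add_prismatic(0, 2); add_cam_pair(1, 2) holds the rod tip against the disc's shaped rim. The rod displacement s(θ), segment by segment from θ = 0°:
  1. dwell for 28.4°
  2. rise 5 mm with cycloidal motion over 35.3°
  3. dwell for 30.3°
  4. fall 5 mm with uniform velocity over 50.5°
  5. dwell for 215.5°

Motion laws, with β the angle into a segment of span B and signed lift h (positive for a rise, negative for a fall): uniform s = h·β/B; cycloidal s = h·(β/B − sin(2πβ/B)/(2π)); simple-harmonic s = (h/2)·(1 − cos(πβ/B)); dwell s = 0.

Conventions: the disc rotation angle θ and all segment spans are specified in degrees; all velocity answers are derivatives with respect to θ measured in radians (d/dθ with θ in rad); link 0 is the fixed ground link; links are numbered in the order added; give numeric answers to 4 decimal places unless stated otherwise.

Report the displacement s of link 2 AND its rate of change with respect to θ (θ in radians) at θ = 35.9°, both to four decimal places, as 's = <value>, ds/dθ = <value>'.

segment 1 (0° to 28.4°, dwell): s unchanged at 0.0000
θ = 35.9° falls in segment 2 (28.4° to 63.7°, cycloidal, h = 5): β = 35.9 − 28.4 = 7.5°, B = 35.3°; Δs = 5·(0.2125 − sin(2π·0.2125)/(2π)) = 0.2886; s = 0.0000 + 0.2886 = 0.2886
velocity in seg [28.4°–63.7°] (cycloidal), θ in radians: β = 7.5° = 0.1309 rad, B = 35.3° = 0.6161 rad; ds/dθ = (h/B)(1 − cos(2πβ/B)) = (5/0.6161)(1 − cos(2π·0.2125)) = 6.219256 mm/rad

s = 0.2886, ds/dθ = 6.2193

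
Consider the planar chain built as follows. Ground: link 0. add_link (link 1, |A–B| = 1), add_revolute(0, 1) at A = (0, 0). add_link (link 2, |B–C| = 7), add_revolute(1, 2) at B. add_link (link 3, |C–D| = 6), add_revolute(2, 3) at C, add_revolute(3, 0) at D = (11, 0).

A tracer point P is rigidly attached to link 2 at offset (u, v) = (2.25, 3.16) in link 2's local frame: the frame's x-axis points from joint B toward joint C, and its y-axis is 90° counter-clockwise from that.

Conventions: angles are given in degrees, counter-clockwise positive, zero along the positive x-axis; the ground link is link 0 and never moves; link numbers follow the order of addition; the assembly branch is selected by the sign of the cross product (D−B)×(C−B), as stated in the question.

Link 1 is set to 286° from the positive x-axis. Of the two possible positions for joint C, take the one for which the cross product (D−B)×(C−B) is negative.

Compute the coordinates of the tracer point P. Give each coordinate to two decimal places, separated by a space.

A=(0,0), D=(11.00,0)
B = A + 1.00·(cos286°, sin286°) = (0.2756, -0.9613)
|BD| = 10.7674
circle(B,7.00) ∩ circle(D,6.00): a=5.9874, h=3.6265
  candidates: C₊=(5.9153,3.1853) cross=39.048; C₋=(6.5628,-4.0388) cross=-39.048
  branch - wants cross < 0 → take C=(6.5628,-4.0388) (cross=-39.048)
ex = (C−B)/|BC| = (0.8982,-0.4396); ey = (0.4396,0.8982)
P = B + 2.25·ex + 3.16·ey = (3.6858,0.8878)

3.69 0.89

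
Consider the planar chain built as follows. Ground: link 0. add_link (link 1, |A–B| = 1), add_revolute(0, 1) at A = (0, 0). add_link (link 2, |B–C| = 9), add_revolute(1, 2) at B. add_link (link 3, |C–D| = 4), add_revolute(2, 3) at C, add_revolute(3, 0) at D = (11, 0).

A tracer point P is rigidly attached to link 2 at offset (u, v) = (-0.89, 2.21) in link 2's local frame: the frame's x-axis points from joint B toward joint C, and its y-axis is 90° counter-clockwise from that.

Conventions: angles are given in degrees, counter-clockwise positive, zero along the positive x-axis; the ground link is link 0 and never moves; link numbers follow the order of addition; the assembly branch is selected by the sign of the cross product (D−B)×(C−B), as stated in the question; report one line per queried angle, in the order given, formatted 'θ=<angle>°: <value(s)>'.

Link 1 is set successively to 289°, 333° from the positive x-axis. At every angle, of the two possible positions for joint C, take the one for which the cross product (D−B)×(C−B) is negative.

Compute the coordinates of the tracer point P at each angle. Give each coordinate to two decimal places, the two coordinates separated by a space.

A=(0,0), D=(11.00,0)
θ=289°: B = A + 1.00·(cos289°, sin289°) = (0.3256, -0.9455)
θ=289°: |BD| = 10.7162
θ=289°: circle(B,9.00) ∩ circle(D,4.00): a=8.3909, h=3.2547
θ=289°:   candidates: C₊=(8.3966,3.0368) cross=34.878; C₋=(8.9709,-3.4471) cross=-34.878
θ=289°:   branch - wants cross < 0 → take C=(8.9709,-3.4471) (cross=-34.878)
θ=289°: ex = (C−B)/|BC| = (0.9606,-0.2780); ey = (0.2780,0.9606)
θ=289°: P = B + -0.89·ex + 2.21·ey = (0.0849,1.4248)
θ=333°: B = A + 1.00·(cos333°, sin333°) = (0.8910, -0.4540)
θ=333°: |BD| = 10.1192
θ=333°: circle(B,9.00) ∩ circle(D,4.00): a=8.2713, h=3.5476
θ=333°:   candidates: C₊=(8.9948,3.4611) cross=35.899; C₋=(9.3132,-3.6269) cross=-35.899
θ=333°:   branch - wants cross < 0 → take C=(9.3132,-3.6269) (cross=-35.899)
θ=333°: ex = (C−B)/|BC| = (0.9358,-0.3525); ey = (0.3525,0.9358)
θ=333°: P = B + -0.89·ex + 2.21·ey = (0.8373,1.9279)

θ=289°: 0.08 1.42
θ=333°: 0.84 1.93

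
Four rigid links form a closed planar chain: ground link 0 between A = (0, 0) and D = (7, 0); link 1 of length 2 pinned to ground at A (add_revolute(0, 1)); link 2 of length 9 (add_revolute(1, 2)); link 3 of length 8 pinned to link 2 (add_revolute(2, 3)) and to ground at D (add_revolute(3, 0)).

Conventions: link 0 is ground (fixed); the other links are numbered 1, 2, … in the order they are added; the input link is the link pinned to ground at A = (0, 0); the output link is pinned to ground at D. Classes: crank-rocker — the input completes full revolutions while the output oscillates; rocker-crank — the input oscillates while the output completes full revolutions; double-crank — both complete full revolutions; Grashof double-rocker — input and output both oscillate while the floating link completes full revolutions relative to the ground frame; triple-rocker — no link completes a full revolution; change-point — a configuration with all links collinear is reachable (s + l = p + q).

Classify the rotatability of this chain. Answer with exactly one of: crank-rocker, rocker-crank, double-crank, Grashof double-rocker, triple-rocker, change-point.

lengths: ground=7, input=2, coupler=9, output=8
sorted: s=2 (shortest), l=9 (longest), p+q=15
s + l = 11 vs p + q = 15
s + l < p + q (Grashof) with shortest = input link → crank-rocker

crank-rocker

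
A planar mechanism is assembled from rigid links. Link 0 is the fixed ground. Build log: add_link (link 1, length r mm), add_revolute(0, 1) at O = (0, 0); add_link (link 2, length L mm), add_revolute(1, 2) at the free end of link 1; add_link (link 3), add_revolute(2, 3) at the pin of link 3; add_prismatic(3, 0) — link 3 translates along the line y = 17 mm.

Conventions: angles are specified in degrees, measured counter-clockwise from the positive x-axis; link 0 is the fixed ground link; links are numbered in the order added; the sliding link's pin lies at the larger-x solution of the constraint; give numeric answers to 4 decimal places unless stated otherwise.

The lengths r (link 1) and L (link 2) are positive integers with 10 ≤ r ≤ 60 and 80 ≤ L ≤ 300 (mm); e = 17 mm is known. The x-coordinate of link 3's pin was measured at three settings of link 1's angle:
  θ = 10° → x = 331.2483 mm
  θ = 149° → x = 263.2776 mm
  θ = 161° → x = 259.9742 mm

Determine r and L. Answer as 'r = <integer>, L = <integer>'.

constraint per measurement: (x − r cos θ)² + (r sin θ − e)² = L²
subtracting the θ₁ and θ₂ equations cancels the r² and L² terms:
r = (x₁² − x₂²) / (2[(x₁cos θ₁ + e sin θ₁) − (x₂cos θ₂ + e sin θ₂)]) = 37.0000 → r = 37
L² = (x₁ − r cos θ₁)² + (r sin θ₁ − e)² = 87025.0107 → L = 295.0000 → L = 295
check at θ₃=161°: x = 259.9742 (printed 259.9742) ✓

r = 37, L = 295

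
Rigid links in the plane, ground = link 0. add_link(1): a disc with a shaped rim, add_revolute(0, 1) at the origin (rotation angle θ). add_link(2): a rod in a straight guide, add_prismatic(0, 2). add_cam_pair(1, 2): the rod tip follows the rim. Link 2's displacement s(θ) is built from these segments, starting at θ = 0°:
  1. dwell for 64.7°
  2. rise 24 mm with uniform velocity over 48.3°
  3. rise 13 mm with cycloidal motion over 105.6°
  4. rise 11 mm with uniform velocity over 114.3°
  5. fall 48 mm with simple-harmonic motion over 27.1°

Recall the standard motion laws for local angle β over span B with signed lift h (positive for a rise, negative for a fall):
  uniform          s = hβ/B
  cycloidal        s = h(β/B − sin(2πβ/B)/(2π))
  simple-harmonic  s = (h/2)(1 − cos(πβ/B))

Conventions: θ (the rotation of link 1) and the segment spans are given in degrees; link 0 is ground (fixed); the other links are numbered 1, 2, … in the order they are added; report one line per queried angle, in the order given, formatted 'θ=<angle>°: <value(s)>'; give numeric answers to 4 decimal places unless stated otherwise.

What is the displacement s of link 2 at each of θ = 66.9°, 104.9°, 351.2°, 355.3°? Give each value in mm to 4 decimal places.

segment 1 (0° to 64.7°, dwell): s unchanged at 0.0000
θ = 66.9° falls in segment 2 (64.7° to 113°, uniform, h = 24): β = 66.9 − 64.7 = 2.2°, B = 48.3°; Δs = 24·2.2/48.3 = 1.0932; s = 0.0000 + 1.0932 = 1.0932
θ = 104.9° falls in segment 2 (64.7° to 113°, uniform, h = 24): β = 104.9 − 64.7 = 40.2°, B = 48.3°; Δs = 24·40.2/48.3 = 19.9752; s = 0.0000 + 19.9752 = 19.9752
segment 2 (64.7° to 113°, uniform, h = 24) is passed completely: s = 0.0000 + (24) = 24.0000
segment 3 (113° to 218.6°, cycloidal, h = 13) is passed completely: s = 24.0000 + (13) = 37.0000
segment 4 (218.6° to 332.9°, uniform, h = 11) is passed completely: s = 37.0000 + (11) = 48.0000
θ = 351.2° falls in segment 5 (332.9° to 360°, simple-harmonic, h = -48): β = 351.2 − 332.9 = 18.3°, B = 27.1°; Δs = -48/2·(1 − cos(π·0.6753)) = -36.5578; s = 48.0000 − 36.5578 = 11.4422
θ = 355.3° falls in segment 5 (332.9° to 360°, simple-harmonic, h = -48): β = 355.3 − 332.9 = 22.4°, B = 27.1°; Δs = -48/2·(1 − cos(π·0.8266)) = -44.5249; s = 48.0000 − 44.5249 = 3.4751

θ=66.9°: 1.0932
θ=104.9°: 19.9752
θ=351.2°: 11.4422
θ=355.3°: 3.4751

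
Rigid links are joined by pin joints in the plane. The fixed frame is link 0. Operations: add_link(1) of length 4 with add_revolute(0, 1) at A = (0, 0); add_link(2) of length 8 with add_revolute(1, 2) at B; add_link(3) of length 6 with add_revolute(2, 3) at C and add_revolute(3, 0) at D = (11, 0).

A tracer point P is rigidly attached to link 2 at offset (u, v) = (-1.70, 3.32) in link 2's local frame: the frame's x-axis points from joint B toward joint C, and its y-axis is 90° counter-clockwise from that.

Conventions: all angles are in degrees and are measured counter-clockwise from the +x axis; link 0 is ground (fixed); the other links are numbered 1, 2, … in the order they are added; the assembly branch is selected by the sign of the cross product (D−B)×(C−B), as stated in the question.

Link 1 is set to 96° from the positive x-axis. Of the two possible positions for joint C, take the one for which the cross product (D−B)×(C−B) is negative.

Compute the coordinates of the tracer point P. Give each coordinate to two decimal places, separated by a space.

A=(0,0), D=(11.00,0)
B = A + 4.00·(cos96°, sin96°) = (-0.4181, 3.9781)
|BD| = 12.0913
circle(B,8.00) ∩ circle(D,6.00): a=7.2035, h=3.4799
  candidates: C₊=(7.5293,4.8943) cross=42.076; C₋=(5.2394,-1.6781) cross=-42.076
  branch - wants cross < 0 → take C=(5.2394,-1.6781) (cross=-42.076)
ex = (C−B)/|BC| = (0.7072,-0.7070); ey = (0.7070,0.7072)
P = B + -1.70·ex + 3.32·ey = (0.7270,7.5279)

0.73 7.53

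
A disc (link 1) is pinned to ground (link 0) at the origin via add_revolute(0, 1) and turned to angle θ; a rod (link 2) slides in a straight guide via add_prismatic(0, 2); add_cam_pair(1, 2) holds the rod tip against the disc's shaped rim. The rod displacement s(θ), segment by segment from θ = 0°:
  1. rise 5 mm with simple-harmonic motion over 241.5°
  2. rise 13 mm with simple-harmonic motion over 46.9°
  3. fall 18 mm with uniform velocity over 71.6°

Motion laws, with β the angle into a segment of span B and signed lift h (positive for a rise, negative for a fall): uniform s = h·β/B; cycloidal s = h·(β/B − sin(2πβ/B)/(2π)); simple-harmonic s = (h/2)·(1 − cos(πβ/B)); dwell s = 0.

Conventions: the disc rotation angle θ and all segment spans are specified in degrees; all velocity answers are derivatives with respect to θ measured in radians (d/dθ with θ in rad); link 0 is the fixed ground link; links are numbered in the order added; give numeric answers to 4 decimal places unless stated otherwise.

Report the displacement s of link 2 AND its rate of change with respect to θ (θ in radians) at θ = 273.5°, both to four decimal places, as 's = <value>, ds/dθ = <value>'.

segment 1 (0° to 241.5°, simple-harmonic, h = 5) is passed completely: s = 0.0000 + (5) = 5.0000
θ = 273.5° falls in segment 2 (241.5° to 288.4°, simple-harmonic, h = 13): β = 273.5 − 241.5 = 32°, B = 46.9°; Δs = 13/2·(1 − cos(π·0.6823)) = 10.0225; s = 5.0000 + 10.0225 = 15.0225
velocity in seg [241.5°–288.4°] (simple-harmonic), θ in radians: β = 32° = 0.5585 rad, B = 46.9° = 0.8186 rad; ds/dθ = (πh/(2B)) sin(πβ/B) = (π·13/(2·0.8186)) sin(π·0.6823) = 20.965938 mm/rad

s = 15.0225, ds/dθ = 20.9659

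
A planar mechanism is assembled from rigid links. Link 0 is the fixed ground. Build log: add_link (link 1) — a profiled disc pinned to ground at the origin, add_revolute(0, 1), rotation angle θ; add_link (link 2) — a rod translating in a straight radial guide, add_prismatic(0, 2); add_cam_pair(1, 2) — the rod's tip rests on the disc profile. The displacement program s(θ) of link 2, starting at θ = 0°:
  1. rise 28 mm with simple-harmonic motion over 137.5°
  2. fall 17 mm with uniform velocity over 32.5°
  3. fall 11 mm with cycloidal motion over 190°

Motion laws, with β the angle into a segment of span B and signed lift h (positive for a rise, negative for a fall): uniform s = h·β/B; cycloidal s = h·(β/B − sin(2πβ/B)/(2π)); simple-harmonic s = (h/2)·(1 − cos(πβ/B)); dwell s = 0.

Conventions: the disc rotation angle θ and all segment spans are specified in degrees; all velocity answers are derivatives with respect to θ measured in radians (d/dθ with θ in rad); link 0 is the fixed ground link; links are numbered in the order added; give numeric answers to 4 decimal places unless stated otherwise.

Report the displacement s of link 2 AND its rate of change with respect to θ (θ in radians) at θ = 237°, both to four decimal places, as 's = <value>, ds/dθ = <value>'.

seg 1 [0°–137.5°] simple-harmonic, h=28: full span → s += 28 → s = 28.0000
seg 2 [137.5°–170°] uniform, h=-17: full span → s += -17 → s = 11.0000
seg 3 [170°–360°] cycloidal, h=-11: θ=237° here. β=67, B=190. -11·(0.3526 − sin(2π·0.3526)/(2π)) = -2.4798 → s = 8.5202
velocity in seg [170°–360°] (cycloidal), θ in radians: β = 67° = 1.1694 rad, B = 190° = 3.3161 rad; ds/dθ = (h/B)(1 − cos(2πβ/B)) = ((-11)/3.3161)(1 − cos(2π·0.3526)) = -5.310985 mm/rad

s = 8.5202, ds/dθ = -5.3110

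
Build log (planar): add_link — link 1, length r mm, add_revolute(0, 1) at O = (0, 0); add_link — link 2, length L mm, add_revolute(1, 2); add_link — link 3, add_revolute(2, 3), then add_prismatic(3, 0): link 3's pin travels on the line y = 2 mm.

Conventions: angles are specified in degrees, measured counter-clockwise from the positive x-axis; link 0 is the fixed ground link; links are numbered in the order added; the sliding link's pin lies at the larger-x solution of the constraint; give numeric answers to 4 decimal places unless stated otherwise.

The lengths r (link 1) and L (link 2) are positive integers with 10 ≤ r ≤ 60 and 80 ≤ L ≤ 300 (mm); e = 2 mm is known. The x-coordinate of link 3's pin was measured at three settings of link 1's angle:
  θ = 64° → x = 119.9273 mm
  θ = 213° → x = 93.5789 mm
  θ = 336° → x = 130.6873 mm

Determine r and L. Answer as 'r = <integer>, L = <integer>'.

constraint per measurement: (x − r cos θ)² + (r sin θ − e)² = L²
subtracting the θ₁ and θ₂ equations cancels the r² and L² terms:
r = (x₁² − x₂²) / (2[(x₁cos θ₁ + e sin θ₁) − (x₂cos θ₂ + e sin θ₂)]) = 21.0000 → r = 21
L² = (x₁ − r cos θ₁)² + (r sin θ₁ − e)² = 12544.0065 → L = 112.0000 → L = 112
check at θ₃=336°: x = 130.6873 (printed 130.6873) ✓

r = 21, L = 112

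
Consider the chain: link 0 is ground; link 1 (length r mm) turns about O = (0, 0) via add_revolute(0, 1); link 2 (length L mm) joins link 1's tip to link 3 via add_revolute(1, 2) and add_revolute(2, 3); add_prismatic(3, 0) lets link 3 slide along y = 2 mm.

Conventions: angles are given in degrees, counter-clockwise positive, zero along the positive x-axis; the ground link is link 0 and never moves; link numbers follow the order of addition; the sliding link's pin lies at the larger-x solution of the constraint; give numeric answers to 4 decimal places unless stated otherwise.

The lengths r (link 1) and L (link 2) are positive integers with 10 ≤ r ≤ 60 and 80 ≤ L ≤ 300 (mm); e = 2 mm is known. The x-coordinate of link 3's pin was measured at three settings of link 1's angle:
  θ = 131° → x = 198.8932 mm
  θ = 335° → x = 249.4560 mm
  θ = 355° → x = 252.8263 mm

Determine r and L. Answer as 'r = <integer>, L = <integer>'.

constraint per measurement: (x − r cos θ)² + (r sin θ − e)² = L²
subtracting the θ₁ and θ₂ equations cancels the r² and L² terms:
r = (x₁² − x₂²) / (2[(x₁cos θ₁ + e sin θ₁) − (x₂cos θ₂ + e sin θ₂)]) = 32.0000 → r = 32
L² = (x₁ − r cos θ₁)² + (r sin θ₁ − e)² = 48840.9857 → L = 221.0000 → L = 221
check at θ₃=355°: x = 252.8263 (printed 252.8263) ✓

r = 32, L = 221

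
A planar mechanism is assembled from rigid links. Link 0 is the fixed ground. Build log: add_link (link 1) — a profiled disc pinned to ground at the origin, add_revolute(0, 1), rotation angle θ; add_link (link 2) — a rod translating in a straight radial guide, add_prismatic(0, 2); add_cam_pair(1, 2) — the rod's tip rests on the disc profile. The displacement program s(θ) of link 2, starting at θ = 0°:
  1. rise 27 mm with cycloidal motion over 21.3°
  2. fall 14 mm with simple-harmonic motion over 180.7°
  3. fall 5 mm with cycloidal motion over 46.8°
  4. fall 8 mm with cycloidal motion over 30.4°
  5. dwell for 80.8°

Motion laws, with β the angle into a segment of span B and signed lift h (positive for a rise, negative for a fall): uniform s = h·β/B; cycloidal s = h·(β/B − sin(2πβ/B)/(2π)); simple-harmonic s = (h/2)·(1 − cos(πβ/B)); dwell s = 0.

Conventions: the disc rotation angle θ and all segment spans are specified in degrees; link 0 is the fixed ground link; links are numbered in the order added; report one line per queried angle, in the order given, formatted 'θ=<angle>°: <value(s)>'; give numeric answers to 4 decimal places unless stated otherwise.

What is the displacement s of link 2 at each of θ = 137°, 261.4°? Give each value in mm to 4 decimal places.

seg 1 [0°–21.3°] cycloidal, h=27: full span → s += 27 → s = 27.0000
seg 2 [21.3°–202°] simple-harmonic, h=-14: θ=137° here. β=115.7, B=180.7. -14/2·(1 − cos(π·0.6403)) = -9.9862 → s = 17.0138
seg 2 [21.3°–202°] simple-harmonic, h=-14: full span → s += -14 → s = 13.0000
seg 3 [202°–248.8°] cycloidal, h=-5: full span → s += -5 → s = 8.0000
seg 4 [248.8°–279.2°] cycloidal, h=-8: θ=261.4° here. β=12.6, B=30.4. -8·(0.4145 − sin(2π·0.4145)/(2π)) = -2.6640 → s = 5.3360

θ=137°: 17.0138
θ=261.4°: 5.3360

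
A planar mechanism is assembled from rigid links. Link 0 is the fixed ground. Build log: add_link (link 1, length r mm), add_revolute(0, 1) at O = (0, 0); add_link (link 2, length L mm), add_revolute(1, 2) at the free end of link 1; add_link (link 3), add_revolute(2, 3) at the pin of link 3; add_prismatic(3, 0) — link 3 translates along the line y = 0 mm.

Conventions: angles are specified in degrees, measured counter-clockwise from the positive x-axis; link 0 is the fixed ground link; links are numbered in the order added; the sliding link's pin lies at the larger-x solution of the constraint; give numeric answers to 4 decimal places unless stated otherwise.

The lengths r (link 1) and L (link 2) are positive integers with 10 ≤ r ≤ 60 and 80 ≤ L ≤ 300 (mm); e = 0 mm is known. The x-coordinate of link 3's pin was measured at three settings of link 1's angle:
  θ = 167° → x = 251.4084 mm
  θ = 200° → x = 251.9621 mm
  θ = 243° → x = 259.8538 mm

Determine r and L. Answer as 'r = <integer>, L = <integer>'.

constraint per measurement: (x − r cos θ)² + (r sin θ − e)² = L²
subtracting the θ₁ and θ₂ equations cancels the r² and L² terms:
r = (x₁² − x₂²) / (2[(x₁cos θ₁ + e sin θ₁) − (x₂cos θ₂ + e sin θ₂)]) = 16.9993 → r = 17
L² = (x₁ − r cos θ₁)² + (r sin θ₁ − e)² = 71823.9874 → L = 268.0000 → L = 268
check at θ₃=243°: x = 259.8538 (printed 259.8538) ✓

r = 17, L = 268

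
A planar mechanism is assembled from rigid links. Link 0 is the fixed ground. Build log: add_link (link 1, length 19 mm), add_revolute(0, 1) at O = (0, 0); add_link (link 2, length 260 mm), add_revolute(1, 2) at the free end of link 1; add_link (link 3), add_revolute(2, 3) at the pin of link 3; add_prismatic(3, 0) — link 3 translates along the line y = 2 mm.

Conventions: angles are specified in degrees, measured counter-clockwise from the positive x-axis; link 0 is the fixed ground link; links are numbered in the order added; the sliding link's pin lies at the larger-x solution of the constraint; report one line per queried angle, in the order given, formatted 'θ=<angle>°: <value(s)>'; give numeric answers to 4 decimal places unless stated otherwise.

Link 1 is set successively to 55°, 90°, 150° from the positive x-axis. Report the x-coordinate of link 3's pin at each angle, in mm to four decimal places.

geometry: r = 19 mm, L = 260 mm, e = 2 mm
θ=55°: crank pin P = (r cos θ, r sin θ) = (10.897952, 15.563889)
θ=55°: h = r sin θ − e = 15.563889 − 2 = 13.563889
θ=55°: x = r cos θ + √(L² − h²) = 10.897952 + 259.645953 = 270.543905
θ=90°: crank pin P = (r cos θ, r sin θ) = (0.000000, 19.000000)
θ=90°: h = r sin θ − e = 19.000000 − 2 = 17.000000
θ=90°: x = r cos θ + √(L² − h²) = 0.000000 + 259.443635 = 259.443635
θ=150°: crank pin P = (r cos θ, r sin θ) = (-16.454483, 9.500000)
θ=150°: h = r sin θ − e = 9.500000 − 2 = 7.500000
θ=150°: x = r cos θ + √(L² − h²) = -16.454483 + 259.891804 = 243.437322

θ=55°: 270.5439
θ=90°: 259.4436
θ=150°: 243.4373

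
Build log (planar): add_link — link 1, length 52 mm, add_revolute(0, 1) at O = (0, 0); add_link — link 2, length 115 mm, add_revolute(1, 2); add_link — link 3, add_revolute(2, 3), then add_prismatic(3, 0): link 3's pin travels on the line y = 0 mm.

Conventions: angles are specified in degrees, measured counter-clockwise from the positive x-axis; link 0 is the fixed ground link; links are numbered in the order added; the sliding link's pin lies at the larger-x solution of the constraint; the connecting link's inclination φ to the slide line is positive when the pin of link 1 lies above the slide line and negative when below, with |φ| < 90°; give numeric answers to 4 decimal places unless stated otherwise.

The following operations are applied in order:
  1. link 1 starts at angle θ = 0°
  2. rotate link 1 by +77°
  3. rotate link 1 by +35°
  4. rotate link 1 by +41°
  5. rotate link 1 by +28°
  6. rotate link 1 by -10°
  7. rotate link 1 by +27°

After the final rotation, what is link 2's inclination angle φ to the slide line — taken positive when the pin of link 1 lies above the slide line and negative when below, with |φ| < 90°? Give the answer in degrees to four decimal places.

geometry: r = 52 mm, L = 115 mm, e = 0 mm; θ starts at 0°
rotate link 1 by +77°: θ ← 0° +77° = 77°
rotate link 1 by +35°: θ ← 77° +35° = 112°
rotate link 1 by +41°: θ ← 112° +41° = 153°
rotate link 1 by +28°: θ ← 153° +28° = 181°
rotate link 1 by -10°: θ ← 181° -10° = 171°
rotate link 1 by +27°: θ ← 171° +27° = 198°
h = r sin θ − e = -16.068884 − 0 = -16.068884
sin φ = h / L = -16.068884 / 115 = -0.13972942
φ = arcsin(-0.13972942) = -8.032189°

-8.0322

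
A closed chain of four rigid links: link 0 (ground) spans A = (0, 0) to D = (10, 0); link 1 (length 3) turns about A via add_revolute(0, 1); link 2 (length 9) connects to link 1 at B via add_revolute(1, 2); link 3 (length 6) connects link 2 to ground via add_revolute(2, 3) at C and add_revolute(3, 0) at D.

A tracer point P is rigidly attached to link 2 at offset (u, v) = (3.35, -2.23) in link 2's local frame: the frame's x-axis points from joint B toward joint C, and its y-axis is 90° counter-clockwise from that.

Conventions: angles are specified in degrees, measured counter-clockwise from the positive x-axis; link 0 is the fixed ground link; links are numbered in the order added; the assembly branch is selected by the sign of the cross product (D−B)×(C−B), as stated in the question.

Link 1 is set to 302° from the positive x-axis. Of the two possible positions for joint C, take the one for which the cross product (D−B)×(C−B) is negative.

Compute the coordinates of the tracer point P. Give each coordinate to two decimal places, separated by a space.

A=(0,0), D=(10.00,0)
B = A + 3.00·(cos302°, sin302°) = (1.5898, -2.5441)
|BD| = 8.7866
circle(B,9.00) ∩ circle(D,6.00): a=6.9540, h=5.7133
  candidates: C₊=(6.5916,4.9379) cross=50.200; C₋=(9.9002,-5.9992) cross=-50.200
  branch - wants cross < 0 → take C=(9.9002,-5.9992) (cross=-50.200)
ex = (C−B)/|BC| = (0.9234,-0.3839); ey = (0.3839,0.9234)
P = B + 3.35·ex + -2.23·ey = (3.8270,-5.8893)

3.83 -5.89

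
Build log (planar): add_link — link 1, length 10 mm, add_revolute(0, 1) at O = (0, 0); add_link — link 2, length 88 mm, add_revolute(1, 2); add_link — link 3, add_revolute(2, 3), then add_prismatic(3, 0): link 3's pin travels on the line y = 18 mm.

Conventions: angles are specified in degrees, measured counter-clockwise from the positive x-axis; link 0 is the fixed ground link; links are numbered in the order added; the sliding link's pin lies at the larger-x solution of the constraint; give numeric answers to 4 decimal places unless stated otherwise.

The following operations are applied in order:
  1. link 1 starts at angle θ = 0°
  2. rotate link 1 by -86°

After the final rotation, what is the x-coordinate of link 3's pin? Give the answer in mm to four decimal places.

geometry: r = 10 mm, L = 88 mm, e = 18 mm; θ starts at 0°
rotate link 1 by -86°: θ ← 0° -86° = -86°
crank pin P = (r cos θ, r sin θ) = (0.697565, -9.975641)
h = r sin θ − e = -9.975641 − 18 = -27.975641
x = r cos θ + √(L² − h²) = 0.697565 + 83.434786 = 84.132351

84.1324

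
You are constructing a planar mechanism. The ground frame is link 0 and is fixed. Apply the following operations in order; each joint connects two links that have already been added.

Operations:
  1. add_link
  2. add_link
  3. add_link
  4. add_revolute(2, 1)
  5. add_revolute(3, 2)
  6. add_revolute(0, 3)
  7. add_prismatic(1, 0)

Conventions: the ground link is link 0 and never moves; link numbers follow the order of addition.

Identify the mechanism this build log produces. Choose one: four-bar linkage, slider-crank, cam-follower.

links: 4 (incl. ground); joints: 3 revolute, 1 prismatic, 0 higher (cam) pair, forming one closed loop
4 links, 3 revolutes + 1 prismatic in one loop → slider-crank

slider-crank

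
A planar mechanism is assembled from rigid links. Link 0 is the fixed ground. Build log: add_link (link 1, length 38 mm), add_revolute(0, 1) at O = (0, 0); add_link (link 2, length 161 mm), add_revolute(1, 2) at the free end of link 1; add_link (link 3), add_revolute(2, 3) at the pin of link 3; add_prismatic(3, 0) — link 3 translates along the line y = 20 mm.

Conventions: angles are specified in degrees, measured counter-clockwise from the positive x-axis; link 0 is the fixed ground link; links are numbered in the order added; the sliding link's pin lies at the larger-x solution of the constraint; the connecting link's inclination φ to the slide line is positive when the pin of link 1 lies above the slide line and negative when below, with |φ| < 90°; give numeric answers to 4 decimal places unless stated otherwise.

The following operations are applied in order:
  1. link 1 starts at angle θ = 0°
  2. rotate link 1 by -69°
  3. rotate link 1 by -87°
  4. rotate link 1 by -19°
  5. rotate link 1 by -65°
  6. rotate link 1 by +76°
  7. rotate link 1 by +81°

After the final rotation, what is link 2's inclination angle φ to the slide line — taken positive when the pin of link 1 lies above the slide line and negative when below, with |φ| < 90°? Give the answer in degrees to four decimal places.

geometry: r = 38 mm, L = 161 mm, e = 20 mm; θ starts at 0°
rotate link 1 by -69°: θ ← 0° -69° = -69°
rotate link 1 by -87°: θ ← -69° -87° = -156°
rotate link 1 by -19°: θ ← -156° -19° = -175°
rotate link 1 by -65°: θ ← -175° -65° = -240°
rotate link 1 by +76°: θ ← -240° +76° = -164°
rotate link 1 by +81°: θ ← -164° +81° = -83°
h = r sin θ − e = -37.716754 − 20 = -57.716754
sin φ = h / L = -57.716754 / 161 = -0.35848915
φ = arcsin(-0.35848915) = -21.007439°

-21.0074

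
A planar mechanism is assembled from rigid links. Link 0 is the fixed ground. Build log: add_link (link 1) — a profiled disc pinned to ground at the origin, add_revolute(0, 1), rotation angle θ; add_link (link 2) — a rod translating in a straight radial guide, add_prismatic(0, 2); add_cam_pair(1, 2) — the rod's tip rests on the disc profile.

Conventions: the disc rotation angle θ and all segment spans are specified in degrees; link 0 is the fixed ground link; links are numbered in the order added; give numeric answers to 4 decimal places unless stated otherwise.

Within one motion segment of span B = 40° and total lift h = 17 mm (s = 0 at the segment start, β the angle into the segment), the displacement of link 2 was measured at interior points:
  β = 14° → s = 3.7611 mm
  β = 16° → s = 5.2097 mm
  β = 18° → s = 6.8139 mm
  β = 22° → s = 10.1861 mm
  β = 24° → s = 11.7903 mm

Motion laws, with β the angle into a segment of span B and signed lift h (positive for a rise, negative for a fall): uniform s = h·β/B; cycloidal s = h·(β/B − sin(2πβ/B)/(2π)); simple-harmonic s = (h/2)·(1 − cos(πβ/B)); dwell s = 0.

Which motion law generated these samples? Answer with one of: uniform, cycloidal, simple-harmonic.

candidates at β/B = r: uniform s = h·r (linear in β); cycloidal s = h·(r − sin(2πr)/(2π)); simple-harmonic s = (h/2)(1 − cos(πr))
β=14°: printed 3.7611 | uniform 5.9500, cycloidal 3.7611, simple-harmonic 4.6411
β=16°: printed 5.2097 | uniform 6.8000, cycloidal 5.2097, simple-harmonic 5.8734
β=18°: printed 6.8139 | uniform 7.6500, cycloidal 6.8139, simple-harmonic 7.1703
β=22°: printed 10.1861 | uniform 9.3500, cycloidal 10.1861, simple-harmonic 9.8297
β=24°: printed 11.7903 | uniform 10.2000, cycloidal 11.7903, simple-harmonic 11.1266
only one law matches every sample → cycloidal

cycloidal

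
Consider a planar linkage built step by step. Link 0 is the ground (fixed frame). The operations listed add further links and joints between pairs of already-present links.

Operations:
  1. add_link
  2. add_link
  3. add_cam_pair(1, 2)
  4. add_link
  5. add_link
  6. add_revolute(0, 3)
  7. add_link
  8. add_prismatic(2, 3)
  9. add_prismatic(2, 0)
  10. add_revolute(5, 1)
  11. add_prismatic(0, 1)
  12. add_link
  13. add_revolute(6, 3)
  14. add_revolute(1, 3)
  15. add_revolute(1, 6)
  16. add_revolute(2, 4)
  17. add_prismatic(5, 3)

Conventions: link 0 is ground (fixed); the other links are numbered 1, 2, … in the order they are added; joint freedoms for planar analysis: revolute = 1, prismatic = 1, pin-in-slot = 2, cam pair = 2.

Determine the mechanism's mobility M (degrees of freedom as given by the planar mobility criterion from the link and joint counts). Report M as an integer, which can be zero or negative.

link 0 = ground. State L|J1|J2 = 1|0|0
+link1  2|0|0
+link2  3|0|0
C(1,2) f=2→J2  3|0|1
+link3  4|0|1
+link4  5|0|1
R(0,3) f=1→J1  5|1|1
+link5  6|1|1
P(2,3) f=1→J1  6|2|1
P(2,0) f=1→J1  6|3|1
R(5,1) f=1→J1  6|4|1
P(0,1) f=1→J1  6|5|1
+link6  7|5|1
R(6,3) f=1→J1  7|6|1
R(1,3) f=1→J1  7|7|1
R(1,6) f=1→J1  7|8|1
R(2,4) f=1→J1  7|9|1
P(5,3) f=1→J1  7|10|1
M = 3(7−1)−2·10−1 = 18−20−1 = -3

M = -3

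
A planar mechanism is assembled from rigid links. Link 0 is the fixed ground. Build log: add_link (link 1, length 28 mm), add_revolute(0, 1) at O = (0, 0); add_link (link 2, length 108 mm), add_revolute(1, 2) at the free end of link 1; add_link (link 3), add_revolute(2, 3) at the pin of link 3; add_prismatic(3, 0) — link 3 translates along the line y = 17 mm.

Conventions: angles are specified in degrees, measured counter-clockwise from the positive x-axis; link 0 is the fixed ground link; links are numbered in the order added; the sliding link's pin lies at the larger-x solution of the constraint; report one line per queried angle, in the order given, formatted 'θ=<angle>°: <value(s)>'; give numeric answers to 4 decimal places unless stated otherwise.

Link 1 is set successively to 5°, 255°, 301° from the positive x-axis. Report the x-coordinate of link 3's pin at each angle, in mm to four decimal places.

geometry: r = 28 mm, L = 108 mm, e = 17 mm
θ=5°: crank pin P = (r cos θ, r sin θ) = (27.893452, 2.440361)
θ=5°: h = r sin θ − e = 2.440361 − 17 = -14.559639
θ=5°: x = r cos θ + √(L² − h²) = 27.893452 + 107.014097 = 134.907548
θ=255°: crank pin P = (r cos θ, r sin θ) = (-7.246933, -27.045923)
θ=255°: h = r sin θ − e = -27.045923 − 17 = -44.045923
θ=255°: x = r cos θ + √(L² − h²) = -7.246933 + 98.610125 = 91.363191
θ=301°: crank pin P = (r cos θ, r sin θ) = (14.421066, -24.000684)
θ=301°: h = r sin θ − e = -24.000684 − 17 = -41.000684
θ=301°: x = r cos θ + √(L² − h²) = 14.421066 + 99.914683 = 114.335749

θ=5°: 134.9075
θ=255°: 91.3632
θ=301°: 114.3357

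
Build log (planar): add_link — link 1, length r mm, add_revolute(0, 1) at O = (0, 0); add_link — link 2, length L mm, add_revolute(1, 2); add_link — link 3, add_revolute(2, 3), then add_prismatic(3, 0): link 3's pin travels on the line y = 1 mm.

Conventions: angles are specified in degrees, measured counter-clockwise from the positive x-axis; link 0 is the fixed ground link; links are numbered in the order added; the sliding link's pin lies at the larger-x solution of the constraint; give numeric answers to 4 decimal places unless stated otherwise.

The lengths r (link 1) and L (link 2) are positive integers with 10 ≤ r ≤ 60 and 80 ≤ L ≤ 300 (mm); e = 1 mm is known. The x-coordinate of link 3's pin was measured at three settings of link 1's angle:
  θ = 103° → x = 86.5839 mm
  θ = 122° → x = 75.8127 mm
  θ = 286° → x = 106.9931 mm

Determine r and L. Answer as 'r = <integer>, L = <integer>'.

constraint per measurement: (x − r cos θ)² + (r sin θ − e)² = L²
subtracting the θ₁ and θ₂ equations cancels the r² and L² terms:
r = (x₁² − x₂²) / (2[(x₁cos θ₁ + e sin θ₁) − (x₂cos θ₂ + e sin θ₂)]) = 42.0002 → r = 42
L² = (x₁ − r cos θ₁)² + (r sin θ₁ − e)² = 10816.0044 → L = 104.0000 → L = 104
check at θ₃=286°: x = 106.9931 (printed 106.9931) ✓

r = 42, L = 104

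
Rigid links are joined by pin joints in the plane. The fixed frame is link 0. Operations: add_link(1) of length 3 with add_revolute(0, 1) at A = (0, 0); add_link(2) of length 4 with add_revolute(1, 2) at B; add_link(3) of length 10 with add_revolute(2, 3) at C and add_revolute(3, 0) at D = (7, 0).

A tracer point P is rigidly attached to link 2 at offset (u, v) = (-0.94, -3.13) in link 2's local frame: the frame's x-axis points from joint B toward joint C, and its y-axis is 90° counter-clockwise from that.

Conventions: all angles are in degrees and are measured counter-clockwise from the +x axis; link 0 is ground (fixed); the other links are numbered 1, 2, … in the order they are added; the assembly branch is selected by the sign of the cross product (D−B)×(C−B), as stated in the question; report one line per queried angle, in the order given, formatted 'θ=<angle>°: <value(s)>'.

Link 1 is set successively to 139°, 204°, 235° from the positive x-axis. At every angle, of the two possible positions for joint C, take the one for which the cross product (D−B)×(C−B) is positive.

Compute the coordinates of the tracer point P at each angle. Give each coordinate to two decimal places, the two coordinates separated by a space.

A=(0,0), D=(7.00,0)
θ=139°: B = A + 3.00·(cos139°, sin139°) = (-2.2641, 1.9682)
θ=139°: |BD| = 9.4709
θ=139°: circle(B,4.00) ∩ circle(D,10.00): a=0.3008, h=3.9887
θ=139°:   candidates: C₊=(-1.1410,5.8073) cross=37.776; C₋=(-2.7988,-1.9959) cross=-37.776
θ=139°:   branch + wants cross > 0 → take C=(-1.1410,5.8073) (cross=37.776)
θ=139°: ex = (C−B)/|BC| = (0.2808,0.9598); ey = (-0.9598,0.2808)
θ=139°: P = B + -0.94·ex + -3.13·ey = (0.4760,0.1871)
θ=204°: B = A + 3.00·(cos204°, sin204°) = (-2.7406, -1.2202)
θ=204°: |BD| = 9.8168
θ=204°: circle(B,4.00) ∩ circle(D,10.00): a=0.6300, h=3.9501
θ=204°:   candidates: C₊=(-2.6065,2.7775) cross=38.777; C₋=(-1.6245,-5.0613) cross=-38.777
θ=204°:   branch + wants cross > 0 → take C=(-2.6065,2.7775) (cross=38.777)
θ=204°: ex = (C−B)/|BC| = (0.0335,0.9994); ey = (-0.9994,0.0335)
θ=204°: P = B + -0.94·ex + -3.13·ey = (0.3561,-2.2646)
θ=235°: B = A + 3.00·(cos235°, sin235°) = (-1.7207, -2.4575)
θ=235°: |BD| = 9.0604
θ=235°: circle(B,4.00) ∩ circle(D,10.00): a=-0.1054, h=3.9986
θ=235°:   candidates: C₊=(-2.9067,1.3627) cross=36.229; C₋=(-0.7376,-6.3348) cross=-36.229
θ=235°:   branch + wants cross > 0 → take C=(-2.9067,1.3627) (cross=36.229)
θ=235°: ex = (C−B)/|BC| = (-0.2965,0.9550); ey = (-0.9550,-0.2965)
θ=235°: P = B + -0.94·ex + -3.13·ey = (1.5472,-2.4271)

θ=139°: 0.48 0.19
θ=204°: 0.36 -2.26
θ=235°: 1.55 -2.43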